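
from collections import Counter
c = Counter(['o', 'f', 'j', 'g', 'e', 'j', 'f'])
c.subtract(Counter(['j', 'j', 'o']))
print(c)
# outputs Counter({'f': 2, 'g': 1, 'e': 1, 'o': 0, 'j': 0})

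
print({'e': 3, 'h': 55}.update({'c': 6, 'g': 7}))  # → None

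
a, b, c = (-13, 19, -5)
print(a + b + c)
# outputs 1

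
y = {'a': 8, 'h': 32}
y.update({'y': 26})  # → {'a': 8, 'h': 32, 'y': 26}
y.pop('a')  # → 8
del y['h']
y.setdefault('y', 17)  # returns 26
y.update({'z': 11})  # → {'y': 26, 'z': 11}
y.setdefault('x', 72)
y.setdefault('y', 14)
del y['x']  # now {'y': 26, 'z': 11}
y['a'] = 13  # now {'y': 26, 'z': 11, 'a': 13}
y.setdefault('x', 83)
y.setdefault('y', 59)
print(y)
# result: {'y': 26, 'z': 11, 'a': 13, 'x': 83}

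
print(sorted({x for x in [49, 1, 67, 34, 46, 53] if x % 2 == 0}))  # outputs [34, 46]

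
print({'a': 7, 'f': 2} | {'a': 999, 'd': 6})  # {'a': 999, 'f': 2, 'd': 6}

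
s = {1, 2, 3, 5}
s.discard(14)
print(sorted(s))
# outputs [1, 2, 3, 5]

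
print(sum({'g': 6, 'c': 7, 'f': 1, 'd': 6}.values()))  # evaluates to 20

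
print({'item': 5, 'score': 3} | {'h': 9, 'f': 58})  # {'item': 5, 'score': 3, 'h': 9, 'f': 58}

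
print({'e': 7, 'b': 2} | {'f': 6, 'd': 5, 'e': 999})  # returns {'e': 999, 'b': 2, 'f': 6, 'd': 5}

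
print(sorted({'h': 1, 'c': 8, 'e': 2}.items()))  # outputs [('c', 8), ('e', 2), ('h', 1)]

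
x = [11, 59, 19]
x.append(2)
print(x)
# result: [11, 59, 19, 2]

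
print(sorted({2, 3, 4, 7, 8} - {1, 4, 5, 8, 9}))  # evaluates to [2, 3, 7]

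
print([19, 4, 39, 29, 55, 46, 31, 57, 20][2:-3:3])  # [39, 46]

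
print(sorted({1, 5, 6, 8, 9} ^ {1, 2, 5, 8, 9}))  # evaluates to [2, 6]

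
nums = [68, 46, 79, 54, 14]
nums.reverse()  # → [14, 54, 79, 46, 68]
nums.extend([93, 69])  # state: [14, 54, 79, 46, 68, 93, 69]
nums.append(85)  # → [14, 54, 79, 46, 68, 93, 69, 85]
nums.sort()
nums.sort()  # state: [14, 46, 54, 68, 69, 79, 85, 93]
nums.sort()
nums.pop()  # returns 93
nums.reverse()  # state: [85, 79, 69, 68, 54, 46, 14]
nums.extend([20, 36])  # [85, 79, 69, 68, 54, 46, 14, 20, 36]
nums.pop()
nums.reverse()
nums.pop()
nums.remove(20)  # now [14, 46, 54, 68, 69, 79]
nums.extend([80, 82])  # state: [14, 46, 54, 68, 69, 79, 80, 82]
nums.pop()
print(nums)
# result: [14, 46, 54, 68, 69, 79, 80]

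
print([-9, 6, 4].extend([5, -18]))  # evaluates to None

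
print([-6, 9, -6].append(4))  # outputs None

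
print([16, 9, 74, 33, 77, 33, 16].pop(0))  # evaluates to 16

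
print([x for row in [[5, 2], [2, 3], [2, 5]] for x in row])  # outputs [5, 2, 2, 3, 2, 5]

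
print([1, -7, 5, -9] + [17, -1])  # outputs [1, -7, 5, -9, 17, -1]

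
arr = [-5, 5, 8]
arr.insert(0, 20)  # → [20, -5, 5, 8]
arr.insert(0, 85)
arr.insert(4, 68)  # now [85, 20, -5, 5, 68, 8]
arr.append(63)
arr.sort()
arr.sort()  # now [-5, 5, 8, 20, 63, 68, 85]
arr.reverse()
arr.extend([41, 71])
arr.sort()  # [-5, 5, 8, 20, 41, 63, 68, 71, 85]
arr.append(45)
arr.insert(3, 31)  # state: [-5, 5, 8, 31, 20, 41, 63, 68, 71, 85, 45]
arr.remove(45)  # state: [-5, 5, 8, 31, 20, 41, 63, 68, 71, 85]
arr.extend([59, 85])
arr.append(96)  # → [-5, 5, 8, 31, 20, 41, 63, 68, 71, 85, 59, 85, 96]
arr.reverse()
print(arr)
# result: [96, 85, 59, 85, 71, 68, 63, 41, 20, 31, 8, 5, -5]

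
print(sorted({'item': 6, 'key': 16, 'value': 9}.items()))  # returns [('item', 6), ('key', 16), ('value', 9)]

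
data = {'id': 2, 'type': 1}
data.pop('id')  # 2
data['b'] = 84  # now {'type': 1, 'b': 84}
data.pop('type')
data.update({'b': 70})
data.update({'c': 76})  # {'b': 70, 'c': 76}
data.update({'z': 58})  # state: {'b': 70, 'c': 76, 'z': 58}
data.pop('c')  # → 76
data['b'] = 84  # {'b': 84, 'z': 58}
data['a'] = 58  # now {'b': 84, 'z': 58, 'a': 58}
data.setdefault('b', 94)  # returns 84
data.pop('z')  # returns 58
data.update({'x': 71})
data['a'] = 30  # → {'b': 84, 'a': 30, 'x': 71}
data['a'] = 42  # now {'b': 84, 'a': 42, 'x': 71}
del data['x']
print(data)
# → {'b': 84, 'a': 42}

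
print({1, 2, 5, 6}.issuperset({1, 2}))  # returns True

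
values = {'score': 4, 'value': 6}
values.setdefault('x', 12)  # 12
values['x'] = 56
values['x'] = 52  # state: {'score': 4, 'value': 6, 'x': 52}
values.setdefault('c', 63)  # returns 63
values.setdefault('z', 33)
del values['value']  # {'score': 4, 'x': 52, 'c': 63, 'z': 33}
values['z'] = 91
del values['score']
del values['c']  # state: {'x': 52, 'z': 91}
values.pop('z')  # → 91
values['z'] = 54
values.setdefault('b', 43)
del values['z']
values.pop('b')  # 43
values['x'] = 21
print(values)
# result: {'x': 21}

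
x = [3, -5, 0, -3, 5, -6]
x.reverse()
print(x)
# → [-6, 5, -3, 0, -5, 3]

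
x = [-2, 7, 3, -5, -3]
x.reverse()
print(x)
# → [-3, -5, 3, 7, -2]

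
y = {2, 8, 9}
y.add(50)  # {2, 8, 9, 50}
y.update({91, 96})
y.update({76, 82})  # {2, 8, 9, 50, 76, 82, 91, 96}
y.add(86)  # {2, 8, 9, 50, 76, 82, 86, 91, 96}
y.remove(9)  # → {2, 8, 50, 76, 82, 86, 91, 96}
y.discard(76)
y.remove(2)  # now {8, 50, 82, 86, 91, 96}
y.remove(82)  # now {8, 50, 86, 91, 96}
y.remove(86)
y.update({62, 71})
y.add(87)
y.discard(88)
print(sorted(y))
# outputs [8, 50, 62, 71, 87, 91, 96]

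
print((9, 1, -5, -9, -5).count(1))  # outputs 1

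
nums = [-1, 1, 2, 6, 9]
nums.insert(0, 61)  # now [61, -1, 1, 2, 6, 9]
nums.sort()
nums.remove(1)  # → [-1, 2, 6, 9, 61]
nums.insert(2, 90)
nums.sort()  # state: [-1, 2, 6, 9, 61, 90]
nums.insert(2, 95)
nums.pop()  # 90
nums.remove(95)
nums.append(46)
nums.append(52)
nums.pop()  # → 52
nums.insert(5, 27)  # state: [-1, 2, 6, 9, 61, 27, 46]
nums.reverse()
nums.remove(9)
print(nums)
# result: [46, 27, 61, 6, 2, -1]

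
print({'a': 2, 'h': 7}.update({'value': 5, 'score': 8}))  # None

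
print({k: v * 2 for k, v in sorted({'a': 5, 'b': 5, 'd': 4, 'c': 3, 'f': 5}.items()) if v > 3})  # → {'a': 10, 'b': 10, 'd': 8, 'f': 10}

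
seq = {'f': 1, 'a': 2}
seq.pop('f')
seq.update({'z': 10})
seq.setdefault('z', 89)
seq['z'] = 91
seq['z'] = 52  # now {'a': 2, 'z': 52}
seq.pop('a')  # 2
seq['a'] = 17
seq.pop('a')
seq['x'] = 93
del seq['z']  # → {'x': 93}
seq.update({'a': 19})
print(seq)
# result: {'x': 93, 'a': 19}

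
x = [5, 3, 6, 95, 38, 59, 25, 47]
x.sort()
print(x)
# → [3, 5, 6, 25, 38, 47, 59, 95]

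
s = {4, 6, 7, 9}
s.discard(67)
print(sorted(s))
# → [4, 6, 7, 9]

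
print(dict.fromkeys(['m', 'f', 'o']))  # {'m': None, 'f': None, 'o': None}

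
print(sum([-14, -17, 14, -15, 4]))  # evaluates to -28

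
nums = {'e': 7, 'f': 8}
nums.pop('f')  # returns 8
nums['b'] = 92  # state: {'e': 7, 'b': 92}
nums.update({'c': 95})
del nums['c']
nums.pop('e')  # 7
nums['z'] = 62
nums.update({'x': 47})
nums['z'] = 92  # {'b': 92, 'z': 92, 'x': 47}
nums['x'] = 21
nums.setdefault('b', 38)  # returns 92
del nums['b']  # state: {'z': 92, 'x': 21}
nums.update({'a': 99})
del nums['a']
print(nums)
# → {'z': 92, 'x': 21}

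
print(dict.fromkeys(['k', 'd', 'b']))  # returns {'k': None, 'd': None, 'b': None}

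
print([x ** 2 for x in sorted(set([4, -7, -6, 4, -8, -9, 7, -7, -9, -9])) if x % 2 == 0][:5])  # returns [64, 36, 16]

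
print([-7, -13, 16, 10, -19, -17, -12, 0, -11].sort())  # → None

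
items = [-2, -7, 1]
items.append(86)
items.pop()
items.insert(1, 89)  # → [-2, 89, -7, 1]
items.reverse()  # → [1, -7, 89, -2]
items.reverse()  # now [-2, 89, -7, 1]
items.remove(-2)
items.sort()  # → [-7, 1, 89]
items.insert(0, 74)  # [74, -7, 1, 89]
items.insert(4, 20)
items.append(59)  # [74, -7, 1, 89, 20, 59]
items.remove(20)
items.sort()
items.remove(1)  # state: [-7, 59, 74, 89]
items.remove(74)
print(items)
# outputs [-7, 59, 89]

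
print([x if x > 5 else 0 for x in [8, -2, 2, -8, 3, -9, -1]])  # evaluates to [8, 0, 0, 0, 0, 0, 0]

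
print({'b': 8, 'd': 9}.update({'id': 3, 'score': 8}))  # None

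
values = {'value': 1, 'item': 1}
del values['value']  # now {'item': 1}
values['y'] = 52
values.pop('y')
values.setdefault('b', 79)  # 79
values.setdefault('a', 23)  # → 23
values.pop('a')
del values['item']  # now {'b': 79}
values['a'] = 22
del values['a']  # {'b': 79}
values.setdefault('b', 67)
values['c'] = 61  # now {'b': 79, 'c': 61}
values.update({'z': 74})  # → {'b': 79, 'c': 61, 'z': 74}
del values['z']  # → {'b': 79, 'c': 61}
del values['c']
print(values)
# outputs {'b': 79}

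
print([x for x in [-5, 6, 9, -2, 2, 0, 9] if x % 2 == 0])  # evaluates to [6, -2, 2, 0]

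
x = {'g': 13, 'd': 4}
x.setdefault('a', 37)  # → 37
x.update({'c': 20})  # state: {'g': 13, 'd': 4, 'a': 37, 'c': 20}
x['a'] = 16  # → {'g': 13, 'd': 4, 'a': 16, 'c': 20}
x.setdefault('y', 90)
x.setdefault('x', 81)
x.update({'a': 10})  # {'g': 13, 'd': 4, 'a': 10, 'c': 20, 'y': 90, 'x': 81}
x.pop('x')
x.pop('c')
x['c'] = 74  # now {'g': 13, 'd': 4, 'a': 10, 'y': 90, 'c': 74}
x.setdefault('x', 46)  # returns 46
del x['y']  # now {'g': 13, 'd': 4, 'a': 10, 'c': 74, 'x': 46}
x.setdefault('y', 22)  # 22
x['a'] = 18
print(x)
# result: {'g': 13, 'd': 4, 'a': 18, 'c': 74, 'x': 46, 'y': 22}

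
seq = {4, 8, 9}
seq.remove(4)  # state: {8, 9}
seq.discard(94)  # {8, 9}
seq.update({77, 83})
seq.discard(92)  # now {8, 9, 77, 83}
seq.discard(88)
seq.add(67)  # {8, 9, 67, 77, 83}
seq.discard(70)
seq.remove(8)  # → {9, 67, 77, 83}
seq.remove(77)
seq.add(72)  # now {9, 67, 72, 83}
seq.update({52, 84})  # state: {9, 52, 67, 72, 83, 84}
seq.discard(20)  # {9, 52, 67, 72, 83, 84}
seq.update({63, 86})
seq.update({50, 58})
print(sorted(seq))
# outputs [9, 50, 52, 58, 63, 67, 72, 83, 84, 86]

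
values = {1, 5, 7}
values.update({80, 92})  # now {1, 5, 7, 80, 92}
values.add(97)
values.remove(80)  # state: {1, 5, 7, 92, 97}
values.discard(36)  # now {1, 5, 7, 92, 97}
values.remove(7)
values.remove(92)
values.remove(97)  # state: {1, 5}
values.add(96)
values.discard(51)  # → {1, 5, 96}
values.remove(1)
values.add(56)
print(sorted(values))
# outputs [5, 56, 96]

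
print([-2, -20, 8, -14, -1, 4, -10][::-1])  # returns [-10, 4, -1, -14, 8, -20, -2]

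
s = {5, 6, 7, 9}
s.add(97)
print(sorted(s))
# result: [5, 6, 7, 9, 97]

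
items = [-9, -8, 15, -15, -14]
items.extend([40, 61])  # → [-9, -8, 15, -15, -14, 40, 61]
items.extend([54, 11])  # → [-9, -8, 15, -15, -14, 40, 61, 54, 11]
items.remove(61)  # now [-9, -8, 15, -15, -14, 40, 54, 11]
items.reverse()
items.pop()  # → -9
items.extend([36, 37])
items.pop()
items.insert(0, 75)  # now [75, 11, 54, 40, -14, -15, 15, -8, 36]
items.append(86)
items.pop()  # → 86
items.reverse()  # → [36, -8, 15, -15, -14, 40, 54, 11, 75]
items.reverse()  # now [75, 11, 54, 40, -14, -15, 15, -8, 36]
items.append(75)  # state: [75, 11, 54, 40, -14, -15, 15, -8, 36, 75]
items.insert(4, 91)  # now [75, 11, 54, 40, 91, -14, -15, 15, -8, 36, 75]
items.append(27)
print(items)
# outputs [75, 11, 54, 40, 91, -14, -15, 15, -8, 36, 75, 27]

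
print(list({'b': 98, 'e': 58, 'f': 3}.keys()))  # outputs ['b', 'e', 'f']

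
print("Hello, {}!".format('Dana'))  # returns Hello, Dana!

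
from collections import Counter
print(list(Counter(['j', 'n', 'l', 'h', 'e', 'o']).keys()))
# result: ['j', 'n', 'l', 'h', 'e', 'o']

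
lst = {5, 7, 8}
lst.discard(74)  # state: {5, 7, 8}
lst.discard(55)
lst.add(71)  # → {5, 7, 8, 71}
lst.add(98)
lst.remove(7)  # {5, 8, 71, 98}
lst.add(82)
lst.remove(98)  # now {5, 8, 71, 82}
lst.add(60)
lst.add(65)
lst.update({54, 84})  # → {5, 8, 54, 60, 65, 71, 82, 84}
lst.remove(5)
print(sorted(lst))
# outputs [8, 54, 60, 65, 71, 82, 84]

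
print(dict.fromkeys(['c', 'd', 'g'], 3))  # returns {'c': 3, 'd': 3, 'g': 3}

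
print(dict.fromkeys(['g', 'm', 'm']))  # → {'g': None, 'm': None}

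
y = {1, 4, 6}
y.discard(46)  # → {1, 4, 6}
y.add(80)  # {1, 4, 6, 80}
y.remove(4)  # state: {1, 6, 80}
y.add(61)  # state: {1, 6, 61, 80}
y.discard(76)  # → {1, 6, 61, 80}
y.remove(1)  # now {6, 61, 80}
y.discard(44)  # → {6, 61, 80}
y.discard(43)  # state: {6, 61, 80}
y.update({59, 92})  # {6, 59, 61, 80, 92}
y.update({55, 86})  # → {6, 55, 59, 61, 80, 86, 92}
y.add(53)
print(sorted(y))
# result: [6, 53, 55, 59, 61, 80, 86, 92]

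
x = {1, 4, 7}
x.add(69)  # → {1, 4, 7, 69}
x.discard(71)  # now {1, 4, 7, 69}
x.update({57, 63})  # {1, 4, 7, 57, 63, 69}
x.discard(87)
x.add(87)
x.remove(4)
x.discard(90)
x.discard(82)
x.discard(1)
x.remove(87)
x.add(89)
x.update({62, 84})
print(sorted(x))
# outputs [7, 57, 62, 63, 69, 84, 89]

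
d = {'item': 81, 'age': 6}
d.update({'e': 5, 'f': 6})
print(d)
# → {'item': 81, 'age': 6, 'e': 5, 'f': 6}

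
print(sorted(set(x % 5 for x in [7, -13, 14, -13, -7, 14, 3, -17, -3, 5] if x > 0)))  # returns [0, 2, 3, 4]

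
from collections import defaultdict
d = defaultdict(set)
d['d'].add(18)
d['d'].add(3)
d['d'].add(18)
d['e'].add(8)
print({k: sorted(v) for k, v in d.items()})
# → {'d': [3, 18], 'e': [8]}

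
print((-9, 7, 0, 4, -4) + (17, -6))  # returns (-9, 7, 0, 4, -4, 17, -6)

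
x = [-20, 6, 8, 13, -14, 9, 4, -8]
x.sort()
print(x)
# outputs [-20, -14, -8, 4, 6, 8, 9, 13]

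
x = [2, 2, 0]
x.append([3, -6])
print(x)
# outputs [2, 2, 0, [3, -6]]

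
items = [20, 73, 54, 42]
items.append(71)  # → [20, 73, 54, 42, 71]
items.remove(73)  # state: [20, 54, 42, 71]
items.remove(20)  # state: [54, 42, 71]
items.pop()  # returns 71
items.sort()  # [42, 54]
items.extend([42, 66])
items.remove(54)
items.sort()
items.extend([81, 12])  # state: [42, 42, 66, 81, 12]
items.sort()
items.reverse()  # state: [81, 66, 42, 42, 12]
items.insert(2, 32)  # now [81, 66, 32, 42, 42, 12]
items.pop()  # 12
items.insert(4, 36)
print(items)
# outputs [81, 66, 32, 42, 36, 42]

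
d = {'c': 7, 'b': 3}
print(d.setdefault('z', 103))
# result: 103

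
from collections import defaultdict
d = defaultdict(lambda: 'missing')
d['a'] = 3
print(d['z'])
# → missing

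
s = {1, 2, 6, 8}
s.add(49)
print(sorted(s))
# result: [1, 2, 6, 8, 49]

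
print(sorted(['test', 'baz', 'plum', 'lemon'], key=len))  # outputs ['baz', 'test', 'plum', 'lemon']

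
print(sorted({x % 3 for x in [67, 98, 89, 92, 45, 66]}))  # [0, 1, 2]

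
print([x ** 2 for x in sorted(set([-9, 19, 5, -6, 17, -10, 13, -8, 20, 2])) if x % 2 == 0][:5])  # [100, 64, 36, 4, 400]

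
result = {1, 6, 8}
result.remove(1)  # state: {6, 8}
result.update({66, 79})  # {6, 8, 66, 79}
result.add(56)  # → {6, 8, 56, 66, 79}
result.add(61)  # {6, 8, 56, 61, 66, 79}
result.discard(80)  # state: {6, 8, 56, 61, 66, 79}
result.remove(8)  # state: {6, 56, 61, 66, 79}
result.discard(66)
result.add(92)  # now {6, 56, 61, 79, 92}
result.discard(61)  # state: {6, 56, 79, 92}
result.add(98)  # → {6, 56, 79, 92, 98}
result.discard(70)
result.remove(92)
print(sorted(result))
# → [6, 56, 79, 98]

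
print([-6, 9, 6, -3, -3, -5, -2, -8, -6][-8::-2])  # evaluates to [9]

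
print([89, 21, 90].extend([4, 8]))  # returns None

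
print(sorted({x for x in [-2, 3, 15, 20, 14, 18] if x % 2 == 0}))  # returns [-2, 14, 18, 20]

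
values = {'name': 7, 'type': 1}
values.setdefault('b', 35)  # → 35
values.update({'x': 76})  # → {'name': 7, 'type': 1, 'b': 35, 'x': 76}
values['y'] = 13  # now {'name': 7, 'type': 1, 'b': 35, 'x': 76, 'y': 13}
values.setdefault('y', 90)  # 13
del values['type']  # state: {'name': 7, 'b': 35, 'x': 76, 'y': 13}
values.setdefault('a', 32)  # 32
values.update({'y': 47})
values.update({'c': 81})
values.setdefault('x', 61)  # 76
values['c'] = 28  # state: {'name': 7, 'b': 35, 'x': 76, 'y': 47, 'a': 32, 'c': 28}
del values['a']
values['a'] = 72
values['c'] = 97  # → {'name': 7, 'b': 35, 'x': 76, 'y': 47, 'c': 97, 'a': 72}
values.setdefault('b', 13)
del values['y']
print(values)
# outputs {'name': 7, 'b': 35, 'x': 76, 'c': 97, 'a': 72}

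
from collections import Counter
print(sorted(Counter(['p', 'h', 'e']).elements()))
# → ['e', 'h', 'p']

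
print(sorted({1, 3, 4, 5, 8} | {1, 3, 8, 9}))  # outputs [1, 3, 4, 5, 8, 9]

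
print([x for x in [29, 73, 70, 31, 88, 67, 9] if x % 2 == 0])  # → [70, 88]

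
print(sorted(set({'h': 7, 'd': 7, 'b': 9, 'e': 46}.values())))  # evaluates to [7, 9, 46]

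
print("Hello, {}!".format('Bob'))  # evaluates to Hello, Bob!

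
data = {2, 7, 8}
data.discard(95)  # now {2, 7, 8}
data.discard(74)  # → {2, 7, 8}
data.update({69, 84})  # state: {2, 7, 8, 69, 84}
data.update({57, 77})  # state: {2, 7, 8, 57, 69, 77, 84}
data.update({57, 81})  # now {2, 7, 8, 57, 69, 77, 81, 84}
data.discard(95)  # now {2, 7, 8, 57, 69, 77, 81, 84}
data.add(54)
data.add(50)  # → {2, 7, 8, 50, 54, 57, 69, 77, 81, 84}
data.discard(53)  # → {2, 7, 8, 50, 54, 57, 69, 77, 81, 84}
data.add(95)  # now {2, 7, 8, 50, 54, 57, 69, 77, 81, 84, 95}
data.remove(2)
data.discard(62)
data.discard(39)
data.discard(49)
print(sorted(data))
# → [7, 8, 50, 54, 57, 69, 77, 81, 84, 95]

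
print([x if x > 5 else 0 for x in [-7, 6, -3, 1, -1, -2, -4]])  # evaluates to [0, 6, 0, 0, 0, 0, 0]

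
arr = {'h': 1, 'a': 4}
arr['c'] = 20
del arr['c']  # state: {'h': 1, 'a': 4}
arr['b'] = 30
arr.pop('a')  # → 4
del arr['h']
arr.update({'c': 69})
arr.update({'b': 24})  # {'b': 24, 'c': 69}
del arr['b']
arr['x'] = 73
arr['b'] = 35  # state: {'c': 69, 'x': 73, 'b': 35}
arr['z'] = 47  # {'c': 69, 'x': 73, 'b': 35, 'z': 47}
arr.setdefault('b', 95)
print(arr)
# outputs {'c': 69, 'x': 73, 'b': 35, 'z': 47}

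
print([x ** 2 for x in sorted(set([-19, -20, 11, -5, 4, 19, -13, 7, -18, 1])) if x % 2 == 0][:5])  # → [400, 324, 16]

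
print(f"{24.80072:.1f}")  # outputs 24.8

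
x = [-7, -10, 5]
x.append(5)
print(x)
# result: [-7, -10, 5, 5]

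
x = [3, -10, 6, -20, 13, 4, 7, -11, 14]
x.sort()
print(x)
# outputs [-20, -11, -10, 3, 4, 6, 7, 13, 14]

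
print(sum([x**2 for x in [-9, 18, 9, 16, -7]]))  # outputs 791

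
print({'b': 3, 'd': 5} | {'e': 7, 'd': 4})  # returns {'b': 3, 'd': 4, 'e': 7}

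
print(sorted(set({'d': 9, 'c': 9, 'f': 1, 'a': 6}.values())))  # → [1, 6, 9]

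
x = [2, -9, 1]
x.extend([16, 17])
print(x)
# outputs [2, -9, 1, 16, 17]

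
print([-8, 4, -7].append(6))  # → None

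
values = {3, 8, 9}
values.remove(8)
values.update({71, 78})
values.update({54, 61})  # {3, 9, 54, 61, 71, 78}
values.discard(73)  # {3, 9, 54, 61, 71, 78}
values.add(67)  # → {3, 9, 54, 61, 67, 71, 78}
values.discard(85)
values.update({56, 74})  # {3, 9, 54, 56, 61, 67, 71, 74, 78}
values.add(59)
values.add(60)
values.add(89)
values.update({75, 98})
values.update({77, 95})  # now {3, 9, 54, 56, 59, 60, 61, 67, 71, 74, 75, 77, 78, 89, 95, 98}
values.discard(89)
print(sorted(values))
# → [3, 9, 54, 56, 59, 60, 61, 67, 71, 74, 75, 77, 78, 95, 98]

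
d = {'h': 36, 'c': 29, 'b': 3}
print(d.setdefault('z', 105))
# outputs 105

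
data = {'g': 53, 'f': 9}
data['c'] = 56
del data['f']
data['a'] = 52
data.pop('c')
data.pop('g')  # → 53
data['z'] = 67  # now {'a': 52, 'z': 67}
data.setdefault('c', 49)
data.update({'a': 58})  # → {'a': 58, 'z': 67, 'c': 49}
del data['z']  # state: {'a': 58, 'c': 49}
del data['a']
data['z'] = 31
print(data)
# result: {'c': 49, 'z': 31}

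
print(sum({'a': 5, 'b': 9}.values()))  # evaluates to 14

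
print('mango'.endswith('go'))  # True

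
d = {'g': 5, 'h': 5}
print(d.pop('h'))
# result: 5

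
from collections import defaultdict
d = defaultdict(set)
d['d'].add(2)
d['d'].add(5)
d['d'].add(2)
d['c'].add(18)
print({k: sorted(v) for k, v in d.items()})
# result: {'d': [2, 5], 'c': [18]}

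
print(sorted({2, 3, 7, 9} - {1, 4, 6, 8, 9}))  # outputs [2, 3, 7]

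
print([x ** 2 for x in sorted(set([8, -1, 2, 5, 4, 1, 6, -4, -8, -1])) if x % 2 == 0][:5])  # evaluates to [64, 16, 4, 16, 36]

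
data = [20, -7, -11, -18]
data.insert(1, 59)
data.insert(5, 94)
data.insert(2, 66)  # [20, 59, 66, -7, -11, -18, 94]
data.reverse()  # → [94, -18, -11, -7, 66, 59, 20]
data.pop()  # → 20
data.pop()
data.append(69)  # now [94, -18, -11, -7, 66, 69]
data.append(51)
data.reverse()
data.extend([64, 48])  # [51, 69, 66, -7, -11, -18, 94, 64, 48]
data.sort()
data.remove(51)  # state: [-18, -11, -7, 48, 64, 66, 69, 94]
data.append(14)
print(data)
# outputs [-18, -11, -7, 48, 64, 66, 69, 94, 14]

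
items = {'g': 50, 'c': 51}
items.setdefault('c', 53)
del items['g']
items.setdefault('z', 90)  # 90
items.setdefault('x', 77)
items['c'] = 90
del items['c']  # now {'z': 90, 'x': 77}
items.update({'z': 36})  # {'z': 36, 'x': 77}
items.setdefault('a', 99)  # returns 99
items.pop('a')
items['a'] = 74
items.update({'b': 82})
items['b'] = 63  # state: {'z': 36, 'x': 77, 'a': 74, 'b': 63}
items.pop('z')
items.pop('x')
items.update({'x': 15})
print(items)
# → {'a': 74, 'b': 63, 'x': 15}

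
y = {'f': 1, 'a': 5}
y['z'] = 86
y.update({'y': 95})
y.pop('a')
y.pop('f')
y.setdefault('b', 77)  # 77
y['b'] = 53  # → {'z': 86, 'y': 95, 'b': 53}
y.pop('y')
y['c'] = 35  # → {'z': 86, 'b': 53, 'c': 35}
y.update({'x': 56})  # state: {'z': 86, 'b': 53, 'c': 35, 'x': 56}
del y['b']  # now {'z': 86, 'c': 35, 'x': 56}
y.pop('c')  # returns 35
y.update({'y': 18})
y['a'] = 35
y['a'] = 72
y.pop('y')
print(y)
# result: {'z': 86, 'x': 56, 'a': 72}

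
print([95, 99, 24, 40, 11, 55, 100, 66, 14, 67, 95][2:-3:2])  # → [24, 11, 100]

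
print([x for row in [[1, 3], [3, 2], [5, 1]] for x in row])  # [1, 3, 3, 2, 5, 1]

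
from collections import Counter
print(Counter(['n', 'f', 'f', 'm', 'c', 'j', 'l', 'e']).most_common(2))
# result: [('f', 2), ('n', 1)]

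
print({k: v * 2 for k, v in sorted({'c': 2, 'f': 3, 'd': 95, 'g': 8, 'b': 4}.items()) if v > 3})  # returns {'b': 8, 'd': 190, 'g': 16}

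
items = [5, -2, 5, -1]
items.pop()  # -1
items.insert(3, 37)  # [5, -2, 5, 37]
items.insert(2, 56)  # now [5, -2, 56, 5, 37]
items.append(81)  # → [5, -2, 56, 5, 37, 81]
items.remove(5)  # [-2, 56, 5, 37, 81]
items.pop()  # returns 81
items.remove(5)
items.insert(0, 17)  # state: [17, -2, 56, 37]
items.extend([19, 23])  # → [17, -2, 56, 37, 19, 23]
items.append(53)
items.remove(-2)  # [17, 56, 37, 19, 23, 53]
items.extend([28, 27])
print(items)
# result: [17, 56, 37, 19, 23, 53, 28, 27]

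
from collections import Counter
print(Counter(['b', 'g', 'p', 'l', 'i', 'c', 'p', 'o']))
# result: Counter({'p': 2, 'b': 1, 'g': 1, 'l': 1, 'i': 1, 'c': 1, 'o': 1})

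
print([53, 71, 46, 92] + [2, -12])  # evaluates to [53, 71, 46, 92, 2, -12]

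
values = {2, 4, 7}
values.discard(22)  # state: {2, 4, 7}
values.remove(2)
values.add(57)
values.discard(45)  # {4, 7, 57}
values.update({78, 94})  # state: {4, 7, 57, 78, 94}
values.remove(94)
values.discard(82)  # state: {4, 7, 57, 78}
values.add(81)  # {4, 7, 57, 78, 81}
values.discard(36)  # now {4, 7, 57, 78, 81}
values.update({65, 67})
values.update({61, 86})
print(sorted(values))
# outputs [4, 7, 57, 61, 65, 67, 78, 81, 86]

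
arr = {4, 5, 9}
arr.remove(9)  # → {4, 5}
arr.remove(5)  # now {4}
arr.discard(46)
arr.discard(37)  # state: {4}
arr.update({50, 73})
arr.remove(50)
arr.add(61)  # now {4, 61, 73}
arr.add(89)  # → {4, 61, 73, 89}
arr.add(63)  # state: {4, 61, 63, 73, 89}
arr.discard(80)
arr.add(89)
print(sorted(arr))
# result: [4, 61, 63, 73, 89]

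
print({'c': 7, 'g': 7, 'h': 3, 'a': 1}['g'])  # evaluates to 7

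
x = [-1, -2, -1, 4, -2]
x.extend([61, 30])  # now [-1, -2, -1, 4, -2, 61, 30]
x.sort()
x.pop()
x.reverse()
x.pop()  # -2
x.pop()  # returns -2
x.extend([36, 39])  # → [30, 4, -1, -1, 36, 39]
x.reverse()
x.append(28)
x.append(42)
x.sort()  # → [-1, -1, 4, 28, 30, 36, 39, 42]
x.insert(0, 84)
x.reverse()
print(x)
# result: [42, 39, 36, 30, 28, 4, -1, -1, 84]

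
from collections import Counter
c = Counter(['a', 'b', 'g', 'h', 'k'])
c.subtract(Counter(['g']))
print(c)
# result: Counter({'a': 1, 'b': 1, 'h': 1, 'k': 1, 'g': 0})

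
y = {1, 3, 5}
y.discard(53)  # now {1, 3, 5}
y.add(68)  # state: {1, 3, 5, 68}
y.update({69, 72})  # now {1, 3, 5, 68, 69, 72}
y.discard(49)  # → {1, 3, 5, 68, 69, 72}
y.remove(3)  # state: {1, 5, 68, 69, 72}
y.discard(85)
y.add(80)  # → {1, 5, 68, 69, 72, 80}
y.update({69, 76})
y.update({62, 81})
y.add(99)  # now {1, 5, 62, 68, 69, 72, 76, 80, 81, 99}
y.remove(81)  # {1, 5, 62, 68, 69, 72, 76, 80, 99}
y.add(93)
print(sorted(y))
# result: [1, 5, 62, 68, 69, 72, 76, 80, 93, 99]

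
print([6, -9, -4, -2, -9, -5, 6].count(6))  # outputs 2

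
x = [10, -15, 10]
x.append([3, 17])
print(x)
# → [10, -15, 10, [3, 17]]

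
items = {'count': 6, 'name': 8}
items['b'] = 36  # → {'count': 6, 'name': 8, 'b': 36}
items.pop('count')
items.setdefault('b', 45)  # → 36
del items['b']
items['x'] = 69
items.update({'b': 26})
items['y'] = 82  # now {'name': 8, 'x': 69, 'b': 26, 'y': 82}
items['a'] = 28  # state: {'name': 8, 'x': 69, 'b': 26, 'y': 82, 'a': 28}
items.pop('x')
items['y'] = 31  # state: {'name': 8, 'b': 26, 'y': 31, 'a': 28}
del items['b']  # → {'name': 8, 'y': 31, 'a': 28}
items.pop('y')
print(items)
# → {'name': 8, 'a': 28}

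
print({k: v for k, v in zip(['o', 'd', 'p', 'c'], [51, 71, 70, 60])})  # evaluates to {'o': 51, 'd': 71, 'p': 70, 'c': 60}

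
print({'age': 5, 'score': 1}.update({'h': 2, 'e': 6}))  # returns None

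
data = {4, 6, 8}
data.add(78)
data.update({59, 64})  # {4, 6, 8, 59, 64, 78}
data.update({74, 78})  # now {4, 6, 8, 59, 64, 74, 78}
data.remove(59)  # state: {4, 6, 8, 64, 74, 78}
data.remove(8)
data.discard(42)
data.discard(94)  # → {4, 6, 64, 74, 78}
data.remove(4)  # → {6, 64, 74, 78}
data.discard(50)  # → {6, 64, 74, 78}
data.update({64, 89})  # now {6, 64, 74, 78, 89}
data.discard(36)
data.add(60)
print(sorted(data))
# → [6, 60, 64, 74, 78, 89]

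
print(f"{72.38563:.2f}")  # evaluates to 72.39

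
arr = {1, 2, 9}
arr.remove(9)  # {1, 2}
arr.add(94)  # {1, 2, 94}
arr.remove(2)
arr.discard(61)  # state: {1, 94}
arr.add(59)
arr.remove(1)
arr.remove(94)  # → {59}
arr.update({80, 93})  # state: {59, 80, 93}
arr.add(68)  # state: {59, 68, 80, 93}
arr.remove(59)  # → {68, 80, 93}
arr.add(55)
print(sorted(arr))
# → [55, 68, 80, 93]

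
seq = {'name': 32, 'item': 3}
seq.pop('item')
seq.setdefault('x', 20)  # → 20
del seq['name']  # {'x': 20}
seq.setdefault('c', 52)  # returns 52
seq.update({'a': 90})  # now {'x': 20, 'c': 52, 'a': 90}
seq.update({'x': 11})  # {'x': 11, 'c': 52, 'a': 90}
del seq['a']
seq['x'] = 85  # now {'x': 85, 'c': 52}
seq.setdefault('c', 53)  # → 52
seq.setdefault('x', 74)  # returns 85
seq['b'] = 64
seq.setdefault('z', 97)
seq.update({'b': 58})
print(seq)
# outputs {'x': 85, 'c': 52, 'b': 58, 'z': 97}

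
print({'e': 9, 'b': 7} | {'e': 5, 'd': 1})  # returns {'e': 5, 'b': 7, 'd': 1}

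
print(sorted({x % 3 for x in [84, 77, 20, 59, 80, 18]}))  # [0, 2]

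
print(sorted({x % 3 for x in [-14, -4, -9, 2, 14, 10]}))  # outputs [0, 1, 2]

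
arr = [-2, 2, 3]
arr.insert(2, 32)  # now [-2, 2, 32, 3]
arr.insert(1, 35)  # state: [-2, 35, 2, 32, 3]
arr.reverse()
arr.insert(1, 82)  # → [3, 82, 32, 2, 35, -2]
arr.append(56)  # [3, 82, 32, 2, 35, -2, 56]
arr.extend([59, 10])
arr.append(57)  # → [3, 82, 32, 2, 35, -2, 56, 59, 10, 57]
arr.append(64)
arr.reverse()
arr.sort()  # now [-2, 2, 3, 10, 32, 35, 56, 57, 59, 64, 82]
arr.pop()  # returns 82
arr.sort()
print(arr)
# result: [-2, 2, 3, 10, 32, 35, 56, 57, 59, 64]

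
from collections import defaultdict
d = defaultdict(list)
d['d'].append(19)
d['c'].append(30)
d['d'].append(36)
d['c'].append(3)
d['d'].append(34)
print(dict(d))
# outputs {'d': [19, 36, 34], 'c': [30, 3]}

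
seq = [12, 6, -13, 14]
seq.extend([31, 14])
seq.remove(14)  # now [12, 6, -13, 31, 14]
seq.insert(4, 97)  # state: [12, 6, -13, 31, 97, 14]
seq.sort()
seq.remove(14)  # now [-13, 6, 12, 31, 97]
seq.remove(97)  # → [-13, 6, 12, 31]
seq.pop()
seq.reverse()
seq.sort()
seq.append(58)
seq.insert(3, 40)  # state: [-13, 6, 12, 40, 58]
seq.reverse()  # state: [58, 40, 12, 6, -13]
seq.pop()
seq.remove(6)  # [58, 40, 12]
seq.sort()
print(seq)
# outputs [12, 40, 58]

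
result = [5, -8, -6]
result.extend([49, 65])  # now [5, -8, -6, 49, 65]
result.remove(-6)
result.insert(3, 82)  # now [5, -8, 49, 82, 65]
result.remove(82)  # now [5, -8, 49, 65]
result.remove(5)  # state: [-8, 49, 65]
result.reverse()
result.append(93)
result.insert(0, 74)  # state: [74, 65, 49, -8, 93]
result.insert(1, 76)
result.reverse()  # [93, -8, 49, 65, 76, 74]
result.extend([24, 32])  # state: [93, -8, 49, 65, 76, 74, 24, 32]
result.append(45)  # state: [93, -8, 49, 65, 76, 74, 24, 32, 45]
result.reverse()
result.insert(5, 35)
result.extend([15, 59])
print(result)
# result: [45, 32, 24, 74, 76, 35, 65, 49, -8, 93, 15, 59]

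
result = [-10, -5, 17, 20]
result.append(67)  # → [-10, -5, 17, 20, 67]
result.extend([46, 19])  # [-10, -5, 17, 20, 67, 46, 19]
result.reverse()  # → [19, 46, 67, 20, 17, -5, -10]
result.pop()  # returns -10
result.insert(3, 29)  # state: [19, 46, 67, 29, 20, 17, -5]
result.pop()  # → -5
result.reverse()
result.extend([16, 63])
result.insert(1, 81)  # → [17, 81, 20, 29, 67, 46, 19, 16, 63]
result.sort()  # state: [16, 17, 19, 20, 29, 46, 63, 67, 81]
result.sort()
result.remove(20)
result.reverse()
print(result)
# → [81, 67, 63, 46, 29, 19, 17, 16]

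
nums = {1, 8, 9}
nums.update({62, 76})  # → {1, 8, 9, 62, 76}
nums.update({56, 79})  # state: {1, 8, 9, 56, 62, 76, 79}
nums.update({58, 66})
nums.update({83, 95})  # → {1, 8, 9, 56, 58, 62, 66, 76, 79, 83, 95}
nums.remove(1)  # {8, 9, 56, 58, 62, 66, 76, 79, 83, 95}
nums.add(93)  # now {8, 9, 56, 58, 62, 66, 76, 79, 83, 93, 95}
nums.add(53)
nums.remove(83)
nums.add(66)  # {8, 9, 53, 56, 58, 62, 66, 76, 79, 93, 95}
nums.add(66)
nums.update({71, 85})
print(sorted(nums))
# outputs [8, 9, 53, 56, 58, 62, 66, 71, 76, 79, 85, 93, 95]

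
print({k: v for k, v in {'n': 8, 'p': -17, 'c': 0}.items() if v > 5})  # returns {'n': 8}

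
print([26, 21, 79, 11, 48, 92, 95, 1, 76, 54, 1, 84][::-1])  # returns [84, 1, 54, 76, 1, 95, 92, 48, 11, 79, 21, 26]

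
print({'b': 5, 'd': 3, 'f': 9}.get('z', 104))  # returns 104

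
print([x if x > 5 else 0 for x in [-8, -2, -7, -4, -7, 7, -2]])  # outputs [0, 0, 0, 0, 0, 7, 0]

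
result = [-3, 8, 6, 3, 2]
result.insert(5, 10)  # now [-3, 8, 6, 3, 2, 10]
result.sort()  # [-3, 2, 3, 6, 8, 10]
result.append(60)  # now [-3, 2, 3, 6, 8, 10, 60]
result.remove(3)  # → [-3, 2, 6, 8, 10, 60]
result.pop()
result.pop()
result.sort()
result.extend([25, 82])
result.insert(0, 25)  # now [25, -3, 2, 6, 8, 25, 82]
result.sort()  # [-3, 2, 6, 8, 25, 25, 82]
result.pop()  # 82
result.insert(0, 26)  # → [26, -3, 2, 6, 8, 25, 25]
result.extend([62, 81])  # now [26, -3, 2, 6, 8, 25, 25, 62, 81]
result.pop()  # 81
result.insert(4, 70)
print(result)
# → [26, -3, 2, 6, 70, 8, 25, 25, 62]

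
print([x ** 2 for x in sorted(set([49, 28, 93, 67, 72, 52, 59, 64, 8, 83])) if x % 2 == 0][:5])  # [64, 784, 2704, 4096, 5184]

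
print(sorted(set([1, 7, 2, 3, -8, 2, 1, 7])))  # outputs [-8, 1, 2, 3, 7]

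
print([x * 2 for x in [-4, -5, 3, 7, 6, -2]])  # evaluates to [-8, -10, 6, 14, 12, -4]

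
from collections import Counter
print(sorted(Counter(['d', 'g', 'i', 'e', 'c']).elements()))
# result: ['c', 'd', 'e', 'g', 'i']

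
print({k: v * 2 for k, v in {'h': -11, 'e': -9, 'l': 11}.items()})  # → {'h': -22, 'e': -18, 'l': 22}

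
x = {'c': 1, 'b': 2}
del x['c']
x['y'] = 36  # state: {'b': 2, 'y': 36}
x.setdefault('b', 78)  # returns 2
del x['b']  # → {'y': 36}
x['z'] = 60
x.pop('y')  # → 36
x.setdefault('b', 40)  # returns 40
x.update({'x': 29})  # {'z': 60, 'b': 40, 'x': 29}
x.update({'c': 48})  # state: {'z': 60, 'b': 40, 'x': 29, 'c': 48}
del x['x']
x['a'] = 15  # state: {'z': 60, 'b': 40, 'c': 48, 'a': 15}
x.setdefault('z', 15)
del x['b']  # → {'z': 60, 'c': 48, 'a': 15}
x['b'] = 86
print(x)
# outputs {'z': 60, 'c': 48, 'a': 15, 'b': 86}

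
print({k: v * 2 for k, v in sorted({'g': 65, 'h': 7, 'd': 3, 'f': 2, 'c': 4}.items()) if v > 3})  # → {'c': 8, 'g': 130, 'h': 14}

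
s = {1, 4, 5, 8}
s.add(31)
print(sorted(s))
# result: [1, 4, 5, 8, 31]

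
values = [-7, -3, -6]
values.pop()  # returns -6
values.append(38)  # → [-7, -3, 38]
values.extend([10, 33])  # [-7, -3, 38, 10, 33]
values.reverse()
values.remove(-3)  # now [33, 10, 38, -7]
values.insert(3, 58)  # [33, 10, 38, 58, -7]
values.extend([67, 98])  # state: [33, 10, 38, 58, -7, 67, 98]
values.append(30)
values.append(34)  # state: [33, 10, 38, 58, -7, 67, 98, 30, 34]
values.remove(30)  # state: [33, 10, 38, 58, -7, 67, 98, 34]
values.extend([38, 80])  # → [33, 10, 38, 58, -7, 67, 98, 34, 38, 80]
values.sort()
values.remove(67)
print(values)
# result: [-7, 10, 33, 34, 38, 38, 58, 80, 98]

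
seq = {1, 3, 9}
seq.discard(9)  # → {1, 3}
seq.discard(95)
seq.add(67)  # {1, 3, 67}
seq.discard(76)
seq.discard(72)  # {1, 3, 67}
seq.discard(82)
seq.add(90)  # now {1, 3, 67, 90}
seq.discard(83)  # {1, 3, 67, 90}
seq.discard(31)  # {1, 3, 67, 90}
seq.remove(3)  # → {1, 67, 90}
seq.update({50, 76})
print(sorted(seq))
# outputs [1, 50, 67, 76, 90]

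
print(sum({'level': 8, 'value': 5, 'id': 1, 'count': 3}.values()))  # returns 17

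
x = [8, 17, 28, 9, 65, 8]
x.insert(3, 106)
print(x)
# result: [8, 17, 28, 106, 9, 65, 8]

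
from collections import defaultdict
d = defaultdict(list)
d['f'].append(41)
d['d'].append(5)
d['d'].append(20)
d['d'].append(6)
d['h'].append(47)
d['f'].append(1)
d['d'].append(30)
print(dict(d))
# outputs {'f': [41, 1], 'd': [5, 20, 6, 30], 'h': [47]}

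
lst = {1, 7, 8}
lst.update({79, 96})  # {1, 7, 8, 79, 96}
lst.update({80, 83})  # {1, 7, 8, 79, 80, 83, 96}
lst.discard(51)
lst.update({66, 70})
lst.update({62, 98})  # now {1, 7, 8, 62, 66, 70, 79, 80, 83, 96, 98}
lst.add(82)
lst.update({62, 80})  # {1, 7, 8, 62, 66, 70, 79, 80, 82, 83, 96, 98}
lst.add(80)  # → {1, 7, 8, 62, 66, 70, 79, 80, 82, 83, 96, 98}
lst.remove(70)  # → {1, 7, 8, 62, 66, 79, 80, 82, 83, 96, 98}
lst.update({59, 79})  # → {1, 7, 8, 59, 62, 66, 79, 80, 82, 83, 96, 98}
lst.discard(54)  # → {1, 7, 8, 59, 62, 66, 79, 80, 82, 83, 96, 98}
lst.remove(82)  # {1, 7, 8, 59, 62, 66, 79, 80, 83, 96, 98}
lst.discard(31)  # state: {1, 7, 8, 59, 62, 66, 79, 80, 83, 96, 98}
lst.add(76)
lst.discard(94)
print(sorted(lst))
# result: [1, 7, 8, 59, 62, 66, 76, 79, 80, 83, 96, 98]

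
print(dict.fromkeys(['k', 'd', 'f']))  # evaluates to {'k': None, 'd': None, 'f': None}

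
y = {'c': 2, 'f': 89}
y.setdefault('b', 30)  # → 30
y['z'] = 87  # {'c': 2, 'f': 89, 'b': 30, 'z': 87}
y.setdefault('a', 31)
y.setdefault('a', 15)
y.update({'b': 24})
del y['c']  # {'f': 89, 'b': 24, 'z': 87, 'a': 31}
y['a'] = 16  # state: {'f': 89, 'b': 24, 'z': 87, 'a': 16}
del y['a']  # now {'f': 89, 'b': 24, 'z': 87}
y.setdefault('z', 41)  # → 87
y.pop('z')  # 87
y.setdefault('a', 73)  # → 73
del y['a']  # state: {'f': 89, 'b': 24}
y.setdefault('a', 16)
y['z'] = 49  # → {'f': 89, 'b': 24, 'a': 16, 'z': 49}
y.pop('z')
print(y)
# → {'f': 89, 'b': 24, 'a': 16}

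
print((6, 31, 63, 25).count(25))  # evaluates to 1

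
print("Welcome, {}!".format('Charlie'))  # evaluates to Welcome, Charlie!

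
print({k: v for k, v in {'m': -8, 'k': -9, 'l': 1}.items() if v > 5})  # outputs {}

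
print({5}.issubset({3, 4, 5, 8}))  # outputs True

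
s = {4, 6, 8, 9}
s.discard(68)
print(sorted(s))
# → [4, 6, 8, 9]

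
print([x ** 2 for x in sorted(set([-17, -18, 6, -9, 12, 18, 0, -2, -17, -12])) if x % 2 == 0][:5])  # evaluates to [324, 144, 4, 0, 36]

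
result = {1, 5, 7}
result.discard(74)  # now {1, 5, 7}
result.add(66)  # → {1, 5, 7, 66}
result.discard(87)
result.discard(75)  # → {1, 5, 7, 66}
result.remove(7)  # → {1, 5, 66}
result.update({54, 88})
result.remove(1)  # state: {5, 54, 66, 88}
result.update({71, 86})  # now {5, 54, 66, 71, 86, 88}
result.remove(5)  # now {54, 66, 71, 86, 88}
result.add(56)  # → {54, 56, 66, 71, 86, 88}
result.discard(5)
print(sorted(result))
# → [54, 56, 66, 71, 86, 88]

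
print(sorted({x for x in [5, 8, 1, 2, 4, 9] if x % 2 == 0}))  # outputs [2, 4, 8]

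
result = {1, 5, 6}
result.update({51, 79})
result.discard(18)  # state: {1, 5, 6, 51, 79}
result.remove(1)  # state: {5, 6, 51, 79}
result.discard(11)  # {5, 6, 51, 79}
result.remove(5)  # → {6, 51, 79}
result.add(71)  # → {6, 51, 71, 79}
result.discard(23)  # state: {6, 51, 71, 79}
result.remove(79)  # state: {6, 51, 71}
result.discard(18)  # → {6, 51, 71}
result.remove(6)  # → {51, 71}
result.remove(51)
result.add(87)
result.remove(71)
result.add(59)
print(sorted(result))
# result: [59, 87]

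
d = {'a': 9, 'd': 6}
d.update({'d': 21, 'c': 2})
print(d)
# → {'a': 9, 'd': 21, 'c': 2}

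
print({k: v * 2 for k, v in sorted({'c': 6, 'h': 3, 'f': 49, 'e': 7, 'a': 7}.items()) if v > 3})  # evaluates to {'a': 14, 'c': 12, 'e': 14, 'f': 98}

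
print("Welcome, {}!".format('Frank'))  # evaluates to Welcome, Frank!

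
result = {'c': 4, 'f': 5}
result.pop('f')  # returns 5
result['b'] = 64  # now {'c': 4, 'b': 64}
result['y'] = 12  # {'c': 4, 'b': 64, 'y': 12}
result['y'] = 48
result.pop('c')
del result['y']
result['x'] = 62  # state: {'b': 64, 'x': 62}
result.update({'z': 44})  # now {'b': 64, 'x': 62, 'z': 44}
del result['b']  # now {'x': 62, 'z': 44}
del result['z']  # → {'x': 62}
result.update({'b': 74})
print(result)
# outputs {'x': 62, 'b': 74}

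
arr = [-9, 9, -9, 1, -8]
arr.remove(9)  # [-9, -9, 1, -8]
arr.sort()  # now [-9, -9, -8, 1]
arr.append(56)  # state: [-9, -9, -8, 1, 56]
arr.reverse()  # [56, 1, -8, -9, -9]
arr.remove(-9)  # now [56, 1, -8, -9]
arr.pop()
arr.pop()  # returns -8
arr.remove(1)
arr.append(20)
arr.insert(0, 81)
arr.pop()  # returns 20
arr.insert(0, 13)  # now [13, 81, 56]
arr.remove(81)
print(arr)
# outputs [13, 56]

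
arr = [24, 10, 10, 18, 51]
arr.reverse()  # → [51, 18, 10, 10, 24]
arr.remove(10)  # [51, 18, 10, 24]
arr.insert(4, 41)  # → [51, 18, 10, 24, 41]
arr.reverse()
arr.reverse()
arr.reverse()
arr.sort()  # [10, 18, 24, 41, 51]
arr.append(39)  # [10, 18, 24, 41, 51, 39]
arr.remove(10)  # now [18, 24, 41, 51, 39]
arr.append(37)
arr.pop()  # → 37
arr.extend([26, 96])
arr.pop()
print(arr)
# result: [18, 24, 41, 51, 39, 26]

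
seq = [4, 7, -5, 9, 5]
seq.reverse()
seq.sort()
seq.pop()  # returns 9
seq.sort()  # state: [-5, 4, 5, 7]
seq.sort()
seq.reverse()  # [7, 5, 4, -5]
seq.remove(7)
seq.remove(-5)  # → [5, 4]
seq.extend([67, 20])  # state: [5, 4, 67, 20]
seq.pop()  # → 20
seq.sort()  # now [4, 5, 67]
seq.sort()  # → [4, 5, 67]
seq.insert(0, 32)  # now [32, 4, 5, 67]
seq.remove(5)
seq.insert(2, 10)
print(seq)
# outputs [32, 4, 10, 67]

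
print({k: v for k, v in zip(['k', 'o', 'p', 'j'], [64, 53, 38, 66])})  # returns {'k': 64, 'o': 53, 'p': 38, 'j': 66}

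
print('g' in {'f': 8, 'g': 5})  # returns True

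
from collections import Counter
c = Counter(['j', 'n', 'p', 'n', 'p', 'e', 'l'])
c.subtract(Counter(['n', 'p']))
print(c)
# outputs Counter({'j': 1, 'n': 1, 'p': 1, 'e': 1, 'l': 1})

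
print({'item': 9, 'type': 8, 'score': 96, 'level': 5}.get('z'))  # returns None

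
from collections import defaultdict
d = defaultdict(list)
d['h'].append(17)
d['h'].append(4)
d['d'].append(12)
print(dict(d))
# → {'h': [17, 4], 'd': [12]}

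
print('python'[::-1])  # nohtyp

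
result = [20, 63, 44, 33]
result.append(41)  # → [20, 63, 44, 33, 41]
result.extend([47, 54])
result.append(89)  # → [20, 63, 44, 33, 41, 47, 54, 89]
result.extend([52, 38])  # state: [20, 63, 44, 33, 41, 47, 54, 89, 52, 38]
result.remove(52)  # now [20, 63, 44, 33, 41, 47, 54, 89, 38]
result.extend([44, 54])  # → [20, 63, 44, 33, 41, 47, 54, 89, 38, 44, 54]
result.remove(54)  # [20, 63, 44, 33, 41, 47, 89, 38, 44, 54]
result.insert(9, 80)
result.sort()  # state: [20, 33, 38, 41, 44, 44, 47, 54, 63, 80, 89]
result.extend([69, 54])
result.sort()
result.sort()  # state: [20, 33, 38, 41, 44, 44, 47, 54, 54, 63, 69, 80, 89]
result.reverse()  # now [89, 80, 69, 63, 54, 54, 47, 44, 44, 41, 38, 33, 20]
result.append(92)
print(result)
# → [89, 80, 69, 63, 54, 54, 47, 44, 44, 41, 38, 33, 20, 92]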